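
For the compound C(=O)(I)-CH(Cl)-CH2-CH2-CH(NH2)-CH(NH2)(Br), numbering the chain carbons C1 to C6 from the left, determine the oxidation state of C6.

+1

C6 has one bond to C (0), one bond to N (+1), one bond to H (-1), one bond to Br (+1).
Oxidation state = 0 + 1 − 1 + 1 = +1.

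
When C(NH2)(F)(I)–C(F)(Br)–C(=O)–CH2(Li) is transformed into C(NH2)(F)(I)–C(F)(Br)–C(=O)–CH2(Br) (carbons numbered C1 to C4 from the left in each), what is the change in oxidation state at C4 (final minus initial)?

+2

Before: C4 has 1 bond to C, 2 bonds to H, 1 bond to Li → oxidation state -3.
After: C4 has 1 bond to C, 2 bonds to H, 1 bond to Br → oxidation state -1.
Δ = -1 − (-3) = +2, so this is an oxidation at C4.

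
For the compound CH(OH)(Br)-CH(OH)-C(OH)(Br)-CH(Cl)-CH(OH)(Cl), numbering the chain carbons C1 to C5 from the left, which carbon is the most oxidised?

C3

Tallying each carbon's bonds:
C1: 1C, 1H, 1O, 1Br → 0 − 1 + 1 + 1 = +1
C2: 2C, 1H, 1O → 0 − 1 + 1 = 0
C3: 2C, 1O, 1Br → 0 + 1 + 1 = +2
C4: 2C, 1H, 1Cl → 0 − 1 + 1 = 0
C5: 1C, 1H, 1O, 1Cl → 0 − 1 + 1 + 1 = +1
The most oxidised carbon is C3 at +2.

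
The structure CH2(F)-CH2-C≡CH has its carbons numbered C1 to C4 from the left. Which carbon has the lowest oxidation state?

C2

Tallying each carbon's bonds:
C1: 1C, 2H, 1F → 0 − 2 + 1 = -1
C2: 2C, 2H → 0 − 2 = -2
C3: 4C → 0 = 0
C4: 3C, 1H → 0 − 1 = -1
The most reduced carbon is C2 at -2.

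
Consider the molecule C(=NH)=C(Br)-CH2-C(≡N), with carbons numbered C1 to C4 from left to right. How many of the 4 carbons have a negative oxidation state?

1

Each bond to a more electronegative atom (O, N, halogen) counts +1, each bond to a less electronegative atom (H, metal, B, Si) counts −1, and each C–C bond counts 0. Tallying each carbon:
C1: 2C, 2N → 0 + 2 = +2
C2: 3C, 1Br → 0 + 1 = +1
C3: 2C, 2H → 0 − 2 = -2
C4: 1C, 3N → 0 + 3 = +3
1 carbon (C3) meets the condition.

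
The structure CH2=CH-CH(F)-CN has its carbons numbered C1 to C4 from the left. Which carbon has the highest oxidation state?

Bonds to more-electronegative neighbours contribute +1 each, bonds to H or metals contribute −1 each, and C–C bonds contribute 0. Tallying each carbon:
C1: 2C, 2H → 0 − 2 = -2
C2: 3C, 1H → 0 − 1 = -1
C3: 2C, 1H, 1F → 0 − 1 + 1 = 0
C4: 1C, 3N → 0 + 3 = +3
The most oxidised carbon is C4 at +3.

C4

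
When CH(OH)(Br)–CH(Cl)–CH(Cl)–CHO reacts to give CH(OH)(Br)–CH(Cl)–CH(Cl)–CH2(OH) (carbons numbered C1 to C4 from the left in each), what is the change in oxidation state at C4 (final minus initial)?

-2

Before: C4 has 1 bond to C, 1 bond to H, 2 bonds to O → oxidation state +1.
After: C4 has 1 bond to C, 2 bonds to H, 1 bond to O → oxidation state -1.
Δ = -1 − (+1) = -2, so this is a reduction at C4.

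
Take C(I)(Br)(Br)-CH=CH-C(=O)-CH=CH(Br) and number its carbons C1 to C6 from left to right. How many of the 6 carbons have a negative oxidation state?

Tallying each carbon's bonds:
C1: 1C, 2Br, 1I → 0 + 2 + 1 = +3
C2: 3C, 1H → 0 − 1 = -1
C3: 3C, 1H → 0 − 1 = -1
C4: 2C, 2O → 0 + 2 = +2
C5: 3C, 1H → 0 − 1 = -1
C6: 2C, 1H, 1Br → 0 − 1 + 1 = 0
3 carbons (C2, C3, C5) meet the condition.

3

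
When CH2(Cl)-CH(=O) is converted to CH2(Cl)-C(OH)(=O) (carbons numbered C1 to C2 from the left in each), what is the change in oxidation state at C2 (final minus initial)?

Before: C2 has 1 bond to C, 1 bond to H, 2 bonds to O → oxidation state +1.
After: C2 has 1 bond to C, 3 bonds to O → oxidation state +3.
Δ = +3 − (+1) = +2, so this is an oxidation at C2.

+2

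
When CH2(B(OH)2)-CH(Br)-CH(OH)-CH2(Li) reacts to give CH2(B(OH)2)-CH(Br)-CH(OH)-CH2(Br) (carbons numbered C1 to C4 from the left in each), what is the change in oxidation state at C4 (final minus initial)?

Before: C4 has 1 bond to C, 2 bonds to H, 1 bond to Li → oxidation state -3.
After: C4 has 1 bond to C, 2 bonds to H, 1 bond to Br → oxidation state -1.
Δ = -1 − (-3) = +2, so this is an oxidation at C4.

+2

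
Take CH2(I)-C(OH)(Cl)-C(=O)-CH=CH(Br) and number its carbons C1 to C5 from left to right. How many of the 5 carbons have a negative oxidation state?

Count +1 for every bond to an atom more electronegative than carbon and −1 for every bond to one less electronegative; C–C bonds are 0. Tallying each carbon:
C1: 1C, 2H, 1I → 0 − 2 + 1 = -1
C2: 2C, 1O, 1Cl → 0 + 1 + 1 = +2
C3: 2C, 2O → 0 + 2 = +2
C4: 3C, 1H → 0 − 1 = -1
C5: 2C, 1H, 1Br → 0 − 1 + 1 = 0
2 carbons (C1, C4) meet the condition.

2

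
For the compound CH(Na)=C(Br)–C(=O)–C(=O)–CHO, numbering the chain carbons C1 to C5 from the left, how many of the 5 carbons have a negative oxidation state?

1

Assign +1 per bond to O/N/halogen, −1 per bond to H or an electropositive element, and 0 per bond to carbon. Tallying each carbon:
C1: 2C, 1H, 1Na → 0 − 1 − 1 = -2
C2: 3C, 1Br → 0 + 1 = +1
C3: 2C, 2O → 0 + 2 = +2
C4: 2C, 2O → 0 + 2 = +2
C5: 1C, 1H, 2O → 0 − 1 + 2 = +1
1 carbon (C1) meets the condition.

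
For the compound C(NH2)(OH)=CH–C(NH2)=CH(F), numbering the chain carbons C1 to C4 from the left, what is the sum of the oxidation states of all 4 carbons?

+2

Bonds to more-electronegative neighbours contribute +1 each, bonds to H or metals contribute −1 each, and C–C bonds contribute 0. Tallying each carbon:
C1: 2C, 1O, 1N → 0 + 1 + 1 = +2
C2: 3C, 1H → 0 − 1 = -1
C3: 3C, 1N → 0 + 1 = +1
C4: 2C, 1H, 1F → 0 − 1 + 1 = 0
Sum = +2 − 1 + 1 + 0 = +2.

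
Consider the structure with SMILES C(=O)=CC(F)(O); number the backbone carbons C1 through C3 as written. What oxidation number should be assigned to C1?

+2

Assign +1 per bond to O/N/halogen, −1 per bond to H or an electropositive element, and 0 per bond to carbon.
C1 has a double bond to C (2×0 = 0), a double bond to O (2×+1 = +2).
Oxidation state = 0 + 2 = +2.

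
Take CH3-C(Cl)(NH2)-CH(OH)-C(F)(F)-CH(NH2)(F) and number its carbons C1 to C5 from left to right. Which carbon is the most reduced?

Assign +1 per bond to O/N/halogen, −1 per bond to H or an electropositive element, and 0 per bond to carbon. Tallying each carbon:
C1: 1C, 3H → 0 − 3 = -3
C2: 2C, 1N, 1Cl → 0 + 1 + 1 = +2
C3: 2C, 1H, 1O → 0 − 1 + 1 = 0
C4: 2C, 2F → 0 + 2 = +2
C5: 1C, 1H, 1N, 1F → 0 − 1 + 1 + 1 = +1
The most reduced carbon is C1 at -3.

C1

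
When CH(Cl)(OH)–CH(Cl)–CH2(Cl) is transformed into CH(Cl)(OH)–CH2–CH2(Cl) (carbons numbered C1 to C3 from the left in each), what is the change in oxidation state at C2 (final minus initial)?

-2

Before: C2 has 2 bonds to C, 1 bond to H, 1 bond to Cl → oxidation state 0.
After: C2 has 2 bonds to C, 2 bonds to H → oxidation state -2.
Δ = -2 − (0) = -2, so this is a reduction at C2.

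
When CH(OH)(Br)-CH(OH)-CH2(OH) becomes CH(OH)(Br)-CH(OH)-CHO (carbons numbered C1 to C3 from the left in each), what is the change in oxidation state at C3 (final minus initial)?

+2

Before: C3 has 1 bond to C, 2 bonds to H, 1 bond to O → oxidation state -1.
After: C3 has 1 bond to C, 1 bond to H, 2 bonds to O → oxidation state +1.
Δ = +1 − (-1) = +2, so this is an oxidation at C3.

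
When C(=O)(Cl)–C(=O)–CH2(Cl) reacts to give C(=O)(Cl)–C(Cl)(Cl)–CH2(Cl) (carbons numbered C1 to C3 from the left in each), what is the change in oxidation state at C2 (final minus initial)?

Before: C2 has 2 bonds to C, 2 bonds to O → oxidation state +2.
After: C2 has 2 bonds to C, 2 bonds to Cl → oxidation state +2.
Δ = +2 − (+2) = 0, so no net redox change at C2.

0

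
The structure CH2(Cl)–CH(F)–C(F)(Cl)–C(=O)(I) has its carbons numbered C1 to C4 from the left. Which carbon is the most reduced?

Tallying each carbon's bonds:
C1: 1C, 2H, 1Cl → 0 − 2 + 1 = -1
C2: 2C, 1H, 1F → 0 − 1 + 1 = 0
C3: 2C, 1F, 1Cl → 0 + 1 + 1 = +2
C4: 1C, 2O, 1I → 0 + 2 + 1 = +3
The most reduced carbon is C1 at -1.

C1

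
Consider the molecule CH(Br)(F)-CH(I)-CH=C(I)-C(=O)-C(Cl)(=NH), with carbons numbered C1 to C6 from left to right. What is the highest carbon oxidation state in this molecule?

Tallying each carbon's bonds:
C1: 1C, 1H, 1F, 1Br → 0 − 1 + 1 + 1 = +1
C2: 2C, 1H, 1I → 0 − 1 + 1 = 0
C3: 3C, 1H → 0 − 1 = -1
C4: 3C, 1I → 0 + 1 = +1
C5: 2C, 2O → 0 + 2 = +2
C6: 1C, 2N, 1Cl → 0 + 2 + 1 = +3
The highest value is +3.

+3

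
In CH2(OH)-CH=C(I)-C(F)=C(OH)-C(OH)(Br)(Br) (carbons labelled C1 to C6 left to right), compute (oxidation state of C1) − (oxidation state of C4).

-2

C1: 1C, 2H, 1O → 0 − 2 + 1 = -1
C4: 3C, 1F → 0 + 1 = +1
Difference: -1 − (+1) = -2.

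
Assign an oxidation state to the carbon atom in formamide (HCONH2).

+2

The carbon has one bond to H (-1), a double bond to O (2×+1 = +2), one bond to N (+1).
Oxidation state = -1 + 2 + 1 = +2.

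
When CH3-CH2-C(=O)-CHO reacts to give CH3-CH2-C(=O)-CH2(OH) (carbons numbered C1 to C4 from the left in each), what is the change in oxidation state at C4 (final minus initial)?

Before: C4 has 1 bond to C, 1 bond to H, 2 bonds to O → oxidation state +1.
After: C4 has 1 bond to C, 2 bonds to H, 1 bond to O → oxidation state -1.
Δ = -1 − (+1) = -2, so this is a reduction at C4.

-2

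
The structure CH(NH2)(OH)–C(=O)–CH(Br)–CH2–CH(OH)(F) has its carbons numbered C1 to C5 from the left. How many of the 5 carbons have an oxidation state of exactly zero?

Tallying each carbon's bonds:
C1: 1C, 1H, 1O, 1N → 0 − 1 + 1 + 1 = +1
C2: 2C, 2O → 0 + 2 = +2
C3: 2C, 1H, 1Br → 0 − 1 + 1 = 0
C4: 2C, 2H → 0 − 2 = -2
C5: 1C, 1H, 1O, 1F → 0 − 1 + 1 + 1 = +1
1 carbon (C3) meets the condition.

1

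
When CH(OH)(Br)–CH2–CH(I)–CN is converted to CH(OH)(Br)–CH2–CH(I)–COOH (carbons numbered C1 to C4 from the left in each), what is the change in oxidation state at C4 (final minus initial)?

Before: C4 has 1 bond to C, 3 bonds to N → oxidation state +3.
After: C4 has 1 bond to C, 3 bonds to O → oxidation state +3.
Δ = +3 − (+3) = 0, so no net redox change at C4.

0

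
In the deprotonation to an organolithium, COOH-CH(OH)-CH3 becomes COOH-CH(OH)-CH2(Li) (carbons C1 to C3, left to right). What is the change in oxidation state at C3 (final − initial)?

Before: C3 has 1 bond to C, 3 bonds to H → oxidation state -3.
After: C3 has 1 bond to C, 2 bonds to H, 1 bond to Li → oxidation state -3.
Δ = -3 − (-3) = 0, so no net redox change at C3.

0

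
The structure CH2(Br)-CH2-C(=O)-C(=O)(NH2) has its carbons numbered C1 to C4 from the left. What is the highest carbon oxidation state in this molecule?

+3

Tallying each carbon's bonds:
C1: 1C, 2H, 1Br → 0 − 2 + 1 = -1
C2: 2C, 2H → 0 − 2 = -2
C3: 2C, 2O → 0 + 2 = +2
C4: 1C, 2O, 1N → 0 + 2 + 1 = +3
The highest value is +3.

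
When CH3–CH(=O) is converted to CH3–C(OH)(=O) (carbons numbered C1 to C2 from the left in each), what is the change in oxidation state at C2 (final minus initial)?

+2

Before: C2 has 1 bond to C, 1 bond to H, 2 bonds to O → oxidation state +1.
After: C2 has 1 bond to C, 3 bonds to O → oxidation state +3.
Δ = +3 − (+1) = +2, so this is an oxidation at C2.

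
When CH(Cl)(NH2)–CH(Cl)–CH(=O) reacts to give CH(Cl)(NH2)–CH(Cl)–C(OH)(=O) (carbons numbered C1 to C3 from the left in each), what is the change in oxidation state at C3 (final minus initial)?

+2

Before: C3 has 1 bond to C, 1 bond to H, 2 bonds to O → oxidation state +1.
After: C3 has 1 bond to C, 3 bonds to O → oxidation state +3.
Δ = +3 − (+1) = +2, so this is an oxidation at C3.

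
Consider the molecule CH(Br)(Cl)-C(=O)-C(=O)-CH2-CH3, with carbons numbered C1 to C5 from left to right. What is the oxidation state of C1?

+1

Assign +1 per bond to O/N/halogen, −1 per bond to H or an electropositive element, and 0 per bond to carbon.
C1 has one bond to C (0), one bond to Br (+1), one bond to H (-1), one bond to Cl (+1).
Oxidation state = 0 + 1 − 1 + 1 = +1.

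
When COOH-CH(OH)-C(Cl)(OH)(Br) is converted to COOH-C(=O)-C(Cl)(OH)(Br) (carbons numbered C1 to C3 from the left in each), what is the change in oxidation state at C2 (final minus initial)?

Before: C2 has 2 bonds to C, 1 bond to H, 1 bond to O → oxidation state 0.
After: C2 has 2 bonds to C, 2 bonds to O → oxidation state +2.
Δ = +2 − (0) = +2, so this is an oxidation at C2.

+2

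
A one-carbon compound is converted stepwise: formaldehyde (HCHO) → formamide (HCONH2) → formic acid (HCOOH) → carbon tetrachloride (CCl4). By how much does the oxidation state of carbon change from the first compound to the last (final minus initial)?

Carbon oxidation states along the series — formaldehyde: 0, formamide: +2, formic acid: +2, carbon tetrachloride: +4.
Net change = +4 − (0) = +4.

+4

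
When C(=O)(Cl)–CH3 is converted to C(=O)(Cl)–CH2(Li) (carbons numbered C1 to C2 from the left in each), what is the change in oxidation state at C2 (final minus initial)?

0

Before: C2 has 1 bond to C, 3 bonds to H → oxidation state -3.
After: C2 has 1 bond to C, 2 bonds to H, 1 bond to Li → oxidation state -3.
Δ = -3 − (-3) = 0, so no net redox change at C2.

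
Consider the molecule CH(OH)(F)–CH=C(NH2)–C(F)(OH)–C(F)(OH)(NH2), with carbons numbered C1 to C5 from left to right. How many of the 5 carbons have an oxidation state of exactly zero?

Tallying each carbon's bonds:
C1: 1C, 1H, 1O, 1F → 0 − 1 + 1 + 1 = +1
C2: 3C, 1H → 0 − 1 = -1
C3: 3C, 1N → 0 + 1 = +1
C4: 2C, 1O, 1F → 0 + 1 + 1 = +2
C5: 1C, 1O, 1N, 1F → 0 + 1 + 1 + 1 = +3
0 carbons meet the condition.

0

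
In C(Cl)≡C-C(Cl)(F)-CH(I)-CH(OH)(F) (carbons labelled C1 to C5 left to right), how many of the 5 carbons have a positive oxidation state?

Count +1 for every bond to an atom more electronegative than carbon and −1 for every bond to one less electronegative; C–C bonds are 0. Tallying each carbon:
C1: 3C, 1Cl → 0 + 1 = +1
C2: 4C → 0 = 0
C3: 2C, 1F, 1Cl → 0 + 1 + 1 = +2
C4: 2C, 1H, 1I → 0 − 1 + 1 = 0
C5: 1C, 1H, 1O, 1F → 0 − 1 + 1 + 1 = +1
3 carbons (C1, C3, C5) meet the condition.

3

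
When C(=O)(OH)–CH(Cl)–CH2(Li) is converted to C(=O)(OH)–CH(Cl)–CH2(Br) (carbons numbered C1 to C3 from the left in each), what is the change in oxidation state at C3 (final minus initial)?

Before: C3 has 1 bond to C, 2 bonds to H, 1 bond to Li → oxidation state -3.
After: C3 has 1 bond to C, 2 bonds to H, 1 bond to Br → oxidation state -1.
Δ = -1 − (-3) = +2, so this is an oxidation at C3.

+2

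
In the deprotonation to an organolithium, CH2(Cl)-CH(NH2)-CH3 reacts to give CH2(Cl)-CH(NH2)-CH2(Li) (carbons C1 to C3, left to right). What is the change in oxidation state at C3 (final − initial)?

Before: C3 has 1 bond to C, 3 bonds to H → oxidation state -3.
After: C3 has 1 bond to C, 2 bonds to H, 1 bond to Li → oxidation state -3.
Δ = -3 − (-3) = 0, so no net redox change at C3.

0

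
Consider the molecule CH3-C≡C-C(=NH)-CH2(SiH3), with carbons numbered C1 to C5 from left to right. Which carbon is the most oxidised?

Count +1 for every bond to an atom more electronegative than carbon and −1 for every bond to one less electronegative; C–C bonds are 0. Tallying each carbon:
C1: 1C, 3H → 0 − 3 = -3
C2: 4C → 0 = 0
C3: 4C → 0 = 0
C4: 2C, 2N → 0 + 2 = +2
C5: 1C, 2H, 1Si → 0 − 2 − 1 = -3
The most oxidised carbon is C4 at +2.

C4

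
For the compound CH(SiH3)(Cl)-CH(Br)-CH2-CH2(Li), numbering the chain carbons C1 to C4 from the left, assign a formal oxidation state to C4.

-3

Each bond to a more electronegative atom (O, N, halogen) counts +1, each bond to a less electronegative atom (H, metal, B, Si) counts −1, and each C–C bond counts 0.
C4 has one bond to C (0), one bond to H (-1), one bond to Li (-1), one bond to H (-1).
Oxidation state = 0 − 1 − 1 − 1 = -3.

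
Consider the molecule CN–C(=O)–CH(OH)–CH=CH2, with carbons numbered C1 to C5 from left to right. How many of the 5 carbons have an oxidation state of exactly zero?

Tallying each carbon's bonds:
C1: 1C, 3N → 0 + 3 = +3
C2: 2C, 2O → 0 + 2 = +2
C3: 2C, 1H, 1O → 0 − 1 + 1 = 0
C4: 3C, 1H → 0 − 1 = -1
C5: 2C, 2H → 0 − 2 = -2
1 carbon (C3) meets the condition.

1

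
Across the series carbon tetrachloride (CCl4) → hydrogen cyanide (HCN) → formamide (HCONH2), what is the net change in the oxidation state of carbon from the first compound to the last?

-2

Carbon oxidation states along the series — carbon tetrachloride: +4, hydrogen cyanide: +2, formamide: +2.
Net change = +2 − (+4) = -2.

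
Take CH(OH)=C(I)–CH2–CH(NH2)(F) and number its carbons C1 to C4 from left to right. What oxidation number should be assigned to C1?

0

Each bond to a more electronegative atom (O, N, halogen) counts +1, each bond to a less electronegative atom (H, metal, B, Si) counts −1, and each C–C bond counts 0.
C1 has a double bond to C (2×0 = 0), one bond to H (-1), one bond to O (+1).
Oxidation state = 0 − 1 + 1 = 0.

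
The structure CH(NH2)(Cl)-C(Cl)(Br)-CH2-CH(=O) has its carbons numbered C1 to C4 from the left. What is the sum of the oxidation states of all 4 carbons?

+2

Count +1 for every bond to an atom more electronegative than carbon and −1 for every bond to one less electronegative; C–C bonds are 0. Tallying each carbon:
C1: 1C, 1H, 1N, 1Cl → 0 − 1 + 1 + 1 = +1
C2: 2C, 1Cl, 1Br → 0 + 1 + 1 = +2
C3: 2C, 2H → 0 − 2 = -2
C4: 1C, 1H, 2O → 0 − 1 + 2 = +1
Sum = +1 + 2 − 2 + 1 = +2.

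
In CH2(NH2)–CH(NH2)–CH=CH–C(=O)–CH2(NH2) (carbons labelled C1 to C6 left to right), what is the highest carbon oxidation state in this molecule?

+2

Tallying each carbon's bonds:
C1: 1C, 2H, 1N → 0 − 2 + 1 = -1
C2: 2C, 1H, 1N → 0 − 1 + 1 = 0
C3: 3C, 1H → 0 − 1 = -1
C4: 3C, 1H → 0 − 1 = -1
C5: 2C, 2O → 0 + 2 = +2
C6: 1C, 2H, 1N → 0 − 2 + 1 = -1
The highest value is +2.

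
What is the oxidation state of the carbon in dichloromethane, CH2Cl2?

The carbon has one bond to H (-1), one bond to H (-1), one bond to Cl (+1), one bond to Cl (+1).
Oxidation state = -1 − 1 + 1 + 1 = 0.

0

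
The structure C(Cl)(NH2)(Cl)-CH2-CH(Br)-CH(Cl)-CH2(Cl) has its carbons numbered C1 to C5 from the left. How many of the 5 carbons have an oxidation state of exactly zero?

Each bond to a more electronegative atom (O, N, halogen) counts +1, each bond to a less electronegative atom (H, metal, B, Si) counts −1, and each C–C bond counts 0. Tallying each carbon:
C1: 1C, 1N, 2Cl → 0 + 1 + 2 = +3
C2: 2C, 2H → 0 − 2 = -2
C3: 2C, 1H, 1Br → 0 − 1 + 1 = 0
C4: 2C, 1H, 1Cl → 0 − 1 + 1 = 0
C5: 1C, 2H, 1Cl → 0 − 2 + 1 = -1
2 carbons (C3, C4) meet the condition.

2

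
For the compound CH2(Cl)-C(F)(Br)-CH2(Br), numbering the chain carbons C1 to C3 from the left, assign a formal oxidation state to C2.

C2 has one bond to C (0), one bond to C (0), one bond to F (+1), one bond to Br (+1).
Oxidation state = 0 + 0 + 1 + 1 = +2.

+2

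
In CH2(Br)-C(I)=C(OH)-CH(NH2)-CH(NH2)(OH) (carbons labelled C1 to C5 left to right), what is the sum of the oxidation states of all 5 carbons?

+2

Bonds to more-electronegative neighbours contribute +1 each, bonds to H or metals contribute −1 each, and C–C bonds contribute 0. Tallying each carbon:
C1: 1C, 2H, 1Br → 0 − 2 + 1 = -1
C2: 3C, 1I → 0 + 1 = +1
C3: 3C, 1O → 0 + 1 = +1
C4: 2C, 1H, 1N → 0 − 1 + 1 = 0
C5: 1C, 1H, 1O, 1N → 0 − 1 + 1 + 1 = +1
Sum = -1 + 1 + 1 + 0 + 1 = +2.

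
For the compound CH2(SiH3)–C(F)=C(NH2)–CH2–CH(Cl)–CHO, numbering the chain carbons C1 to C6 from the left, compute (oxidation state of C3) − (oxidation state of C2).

C3: 3C, 1N → 0 + 1 = +1
C2: 3C, 1F → 0 + 1 = +1
Difference: +1 − (+1) = 0.

0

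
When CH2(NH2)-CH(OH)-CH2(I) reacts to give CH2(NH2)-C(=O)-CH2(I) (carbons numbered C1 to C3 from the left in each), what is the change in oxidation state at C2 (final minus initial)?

Before: C2 has 2 bonds to C, 1 bond to H, 1 bond to O → oxidation state 0.
After: C2 has 2 bonds to C, 2 bonds to O → oxidation state +2.
Δ = +2 − (0) = +2, so this is an oxidation at C2.

+2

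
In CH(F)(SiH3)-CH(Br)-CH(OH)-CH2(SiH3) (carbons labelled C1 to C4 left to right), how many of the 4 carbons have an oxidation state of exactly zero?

2

Tallying each carbon's bonds:
C1: 1C, 1H, 1F, 1Si → 0 − 1 + 1 − 1 = -1
C2: 2C, 1H, 1Br → 0 − 1 + 1 = 0
C3: 2C, 1H, 1O → 0 − 1 + 1 = 0
C4: 1C, 2H, 1Si → 0 − 2 − 1 = -3
2 carbons (C2, C3) meet the condition.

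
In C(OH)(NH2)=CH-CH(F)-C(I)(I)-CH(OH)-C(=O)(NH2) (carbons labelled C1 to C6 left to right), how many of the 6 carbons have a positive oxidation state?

3

Bonds to more-electronegative neighbours contribute +1 each, bonds to H or metals contribute −1 each, and C–C bonds contribute 0. Tallying each carbon:
C1: 2C, 1O, 1N → 0 + 1 + 1 = +2
C2: 3C, 1H → 0 − 1 = -1
C3: 2C, 1H, 1F → 0 − 1 + 1 = 0
C4: 2C, 2I → 0 + 2 = +2
C5: 2C, 1H, 1O → 0 − 1 + 1 = 0
C6: 1C, 2O, 1N → 0 + 2 + 1 = +3
3 carbons (C1, C4, C6) meet the condition.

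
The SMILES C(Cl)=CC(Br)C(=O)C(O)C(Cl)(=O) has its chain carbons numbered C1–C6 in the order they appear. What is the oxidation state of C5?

0

Count +1 for every bond to an atom more electronegative than carbon and −1 for every bond to one less electronegative; C–C bonds are 0.
C5 has one bond to C (0), one bond to C (0), one bond to H (-1), one bond to O (+1).
Oxidation state = 0 + 0 − 1 + 1 = 0.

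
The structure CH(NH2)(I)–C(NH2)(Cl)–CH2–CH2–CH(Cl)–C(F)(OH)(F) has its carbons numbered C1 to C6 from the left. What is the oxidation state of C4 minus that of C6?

-5

C4: 2C, 2H → 0 − 2 = -2
C6: 1C, 1O, 2F → 0 + 1 + 2 = +3
Difference: -2 − (+3) = -5.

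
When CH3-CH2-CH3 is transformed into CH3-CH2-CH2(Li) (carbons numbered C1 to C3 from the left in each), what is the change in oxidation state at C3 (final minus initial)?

Before: C3 has 1 bond to C, 3 bonds to H → oxidation state -3.
After: C3 has 1 bond to C, 2 bonds to H, 1 bond to Li → oxidation state -3.
Δ = -3 − (-3) = 0, so no net redox change at C3.

0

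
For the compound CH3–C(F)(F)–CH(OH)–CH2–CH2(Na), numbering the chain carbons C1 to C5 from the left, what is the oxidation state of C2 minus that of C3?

C2: 2C, 2F → 0 + 2 = +2
C3: 2C, 1H, 1O → 0 − 1 + 1 = 0
Difference: +2 − (0) = +2.

+2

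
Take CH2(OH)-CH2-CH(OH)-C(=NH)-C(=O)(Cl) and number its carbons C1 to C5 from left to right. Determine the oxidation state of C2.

Assign +1 per bond to O/N/halogen, −1 per bond to H or an electropositive element, and 0 per bond to carbon.
C2 has one bond to C (0), one bond to C (0), one bond to H (-1), one bond to H (-1).
Oxidation state = 0 + 0 − 1 − 1 = -2.

-2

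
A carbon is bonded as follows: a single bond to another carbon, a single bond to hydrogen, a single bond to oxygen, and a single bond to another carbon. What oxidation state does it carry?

0

Count +1 for every bond to an atom more electronegative than carbon and −1 for every bond to one less electronegative; C–C bonds are 0.
The carbon has one bond to C (0), one bond to C (0), one bond to H (-1), one bond to O (+1).
Oxidation state = 0 + 0 − 1 + 1 = 0.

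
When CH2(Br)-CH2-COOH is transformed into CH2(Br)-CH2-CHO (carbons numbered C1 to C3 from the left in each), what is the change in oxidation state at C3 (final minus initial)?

-2

Before: C3 has 1 bond to C, 3 bonds to O → oxidation state +3.
After: C3 has 1 bond to C, 1 bond to H, 2 bonds to O → oxidation state +1.
Δ = +1 − (+3) = -2, so this is a reduction at C3.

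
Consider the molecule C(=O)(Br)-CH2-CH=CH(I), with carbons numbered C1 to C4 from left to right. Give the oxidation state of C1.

+3

C1 has one bond to C (0), a double bond to O (2×+1 = +2), one bond to Br (+1).
Oxidation state = 0 + 2 + 1 = +3.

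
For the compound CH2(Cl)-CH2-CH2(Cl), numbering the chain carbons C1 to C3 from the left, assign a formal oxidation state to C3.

C3 has one bond to C (0), one bond to H (-1), one bond to Cl (+1), one bond to H (-1).
Oxidation state = 0 − 1 + 1 − 1 = -1.

-1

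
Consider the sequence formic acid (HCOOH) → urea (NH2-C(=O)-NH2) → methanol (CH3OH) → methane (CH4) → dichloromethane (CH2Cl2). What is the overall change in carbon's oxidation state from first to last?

Carbon oxidation states along the series — formic acid: +2, urea: +4, methanol: -2, methane: -4, dichloromethane: 0.
Net change = 0 − (+2) = -2.

-2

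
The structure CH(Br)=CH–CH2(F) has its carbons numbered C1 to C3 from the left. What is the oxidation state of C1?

0

Each bond to a more electronegative atom (O, N, halogen) counts +1, each bond to a less electronegative atom (H, metal, B, Si) counts −1, and each C–C bond counts 0.
C1 has a double bond to C (2×0 = 0), one bond to H (-1), one bond to Br (+1).
Oxidation state = 0 − 1 + 1 = 0.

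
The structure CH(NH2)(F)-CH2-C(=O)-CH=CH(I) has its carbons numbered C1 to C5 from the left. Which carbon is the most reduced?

C2

Bonds to more-electronegative neighbours contribute +1 each, bonds to H or metals contribute −1 each, and C–C bonds contribute 0. Tallying each carbon:
C1: 1C, 1H, 1N, 1F → 0 − 1 + 1 + 1 = +1
C2: 2C, 2H → 0 − 2 = -2
C3: 2C, 2O → 0 + 2 = +2
C4: 3C, 1H → 0 − 1 = -1
C5: 2C, 1H, 1I → 0 − 1 + 1 = 0
The most reduced carbon is C2 at -2.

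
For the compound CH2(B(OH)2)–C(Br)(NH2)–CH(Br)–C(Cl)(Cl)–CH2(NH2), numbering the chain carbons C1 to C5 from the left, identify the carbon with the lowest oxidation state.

C1

Each bond to a more electronegative atom (O, N, halogen) counts +1, each bond to a less electronegative atom (H, metal, B, Si) counts −1, and each C–C bond counts 0. Tallying each carbon:
C1: 1C, 2H, 1B → 0 − 2 − 1 = -3
C2: 2C, 1N, 1Br → 0 + 1 + 1 = +2
C3: 2C, 1H, 1Br → 0 − 1 + 1 = 0
C4: 2C, 2Cl → 0 + 2 = +2
C5: 1C, 2H, 1N → 0 − 2 + 1 = -1
The most reduced carbon is C1 at -3.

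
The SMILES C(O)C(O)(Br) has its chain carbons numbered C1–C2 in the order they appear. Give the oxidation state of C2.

C2 has one bond to C (0), one bond to O (+1), one bond to Br (+1), one bond to H (-1).
Oxidation state = 0 + 1 + 1 − 1 = +1.

+1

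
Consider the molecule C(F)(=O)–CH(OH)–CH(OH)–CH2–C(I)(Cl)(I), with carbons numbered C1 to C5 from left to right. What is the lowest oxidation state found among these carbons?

Tallying each carbon's bonds:
C1: 1C, 2O, 1F → 0 + 2 + 1 = +3
C2: 2C, 1H, 1O → 0 − 1 + 1 = 0
C3: 2C, 1H, 1O → 0 − 1 + 1 = 0
C4: 2C, 2H → 0 − 2 = -2
C5: 1C, 1Cl, 2I → 0 + 1 + 2 = +3
The lowest value is -2.

-2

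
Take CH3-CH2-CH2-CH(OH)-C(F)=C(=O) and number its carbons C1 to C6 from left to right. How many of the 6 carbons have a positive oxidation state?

Tallying each carbon's bonds:
C1: 1C, 3H → 0 − 3 = -3
C2: 2C, 2H → 0 − 2 = -2
C3: 2C, 2H → 0 − 2 = -2
C4: 2C, 1H, 1O → 0 − 1 + 1 = 0
C5: 3C, 1F → 0 + 1 = +1
C6: 2C, 2O → 0 + 2 = +2
2 carbons (C5, C6) meet the condition.

2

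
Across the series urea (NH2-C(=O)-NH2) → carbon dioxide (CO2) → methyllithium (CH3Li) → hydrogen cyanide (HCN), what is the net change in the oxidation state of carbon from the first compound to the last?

Carbon oxidation states along the series — urea: +4, carbon dioxide: +4, methyllithium: -4, hydrogen cyanide: +2.
Net change = +2 − (+4) = -2.

-2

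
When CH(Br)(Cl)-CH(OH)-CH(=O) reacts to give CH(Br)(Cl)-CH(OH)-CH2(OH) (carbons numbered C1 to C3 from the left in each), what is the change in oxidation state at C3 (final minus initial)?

-2

Before: C3 has 1 bond to C, 1 bond to H, 2 bonds to O → oxidation state +1.
After: C3 has 1 bond to C, 2 bonds to H, 1 bond to O → oxidation state -1.
Δ = -1 − (+1) = -2, so this is a reduction at C3.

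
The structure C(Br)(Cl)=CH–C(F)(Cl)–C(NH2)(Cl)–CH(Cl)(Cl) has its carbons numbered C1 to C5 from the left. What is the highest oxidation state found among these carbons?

Bonds to more-electronegative neighbours contribute +1 each, bonds to H or metals contribute −1 each, and C–C bonds contribute 0. Tallying each carbon:
C1: 2C, 1Cl, 1Br → 0 + 1 + 1 = +2
C2: 3C, 1H → 0 − 1 = -1
C3: 2C, 1F, 1Cl → 0 + 1 + 1 = +2
C4: 2C, 1N, 1Cl → 0 + 1 + 1 = +2
C5: 1C, 1H, 2Cl → 0 − 1 + 2 = +1
The highest value is +2.

+2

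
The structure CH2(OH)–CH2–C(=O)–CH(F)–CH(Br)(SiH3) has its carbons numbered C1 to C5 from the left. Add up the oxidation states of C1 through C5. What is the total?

-2

Tallying each carbon's bonds:
C1: 1C, 2H, 1O → 0 − 2 + 1 = -1
C2: 2C, 2H → 0 − 2 = -2
C3: 2C, 2O → 0 + 2 = +2
C4: 2C, 1H, 1F → 0 − 1 + 1 = 0
C5: 1C, 1H, 1Br, 1Si → 0 − 1 + 1 − 1 = -1
Sum = -1 − 2 + 2 + 0 − 1 = -2.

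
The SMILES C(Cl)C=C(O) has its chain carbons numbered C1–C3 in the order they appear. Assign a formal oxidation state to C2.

-1

C2 has one bond to C (0), a double bond to C (2×0 = 0), one bond to H (-1).
Oxidation state = 0 + 0 − 1 = -1.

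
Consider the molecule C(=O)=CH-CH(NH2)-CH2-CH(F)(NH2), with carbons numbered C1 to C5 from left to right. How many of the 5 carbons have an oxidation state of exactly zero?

1

Tallying each carbon's bonds:
C1: 2C, 2O → 0 + 2 = +2
C2: 3C, 1H → 0 − 1 = -1
C3: 2C, 1H, 1N → 0 − 1 + 1 = 0
C4: 2C, 2H → 0 − 2 = -2
C5: 1C, 1H, 1N, 1F → 0 − 1 + 1 + 1 = +1
1 carbon (C3) meets the condition.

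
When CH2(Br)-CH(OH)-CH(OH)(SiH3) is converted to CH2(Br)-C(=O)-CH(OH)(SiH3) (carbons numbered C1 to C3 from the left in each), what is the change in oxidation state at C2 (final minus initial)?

Before: C2 has 2 bonds to C, 1 bond to H, 1 bond to O → oxidation state 0.
After: C2 has 2 bonds to C, 2 bonds to O → oxidation state +2.
Δ = +2 − (0) = +2, so this is an oxidation at C2.

+2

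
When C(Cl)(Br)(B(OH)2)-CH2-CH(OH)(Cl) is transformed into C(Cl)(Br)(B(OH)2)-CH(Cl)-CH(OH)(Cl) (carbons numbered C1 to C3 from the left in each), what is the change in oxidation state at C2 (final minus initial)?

+2

Before: C2 has 2 bonds to C, 2 bonds to H → oxidation state -2.
After: C2 has 2 bonds to C, 1 bond to H, 1 bond to Cl → oxidation state 0.
Δ = 0 − (-2) = +2, so this is an oxidation at C2.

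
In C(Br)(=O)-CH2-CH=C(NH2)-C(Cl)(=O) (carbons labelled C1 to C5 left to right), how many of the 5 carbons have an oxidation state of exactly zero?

0

Assign +1 per bond to O/N/halogen, −1 per bond to H or an electropositive element, and 0 per bond to carbon. Tallying each carbon:
C1: 1C, 2O, 1Br → 0 + 2 + 1 = +3
C2: 2C, 2H → 0 − 2 = -2
C3: 3C, 1H → 0 − 1 = -1
C4: 3C, 1N → 0 + 1 = +1
C5: 1C, 2O, 1Cl → 0 + 2 + 1 = +3
0 carbons meet the condition.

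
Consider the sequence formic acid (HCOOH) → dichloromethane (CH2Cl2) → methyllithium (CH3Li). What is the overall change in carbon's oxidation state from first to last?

Carbon oxidation states along the series — formic acid: +2, dichloromethane: 0, methyllithium: -4.
Net change = -4 − (+2) = -6.

-6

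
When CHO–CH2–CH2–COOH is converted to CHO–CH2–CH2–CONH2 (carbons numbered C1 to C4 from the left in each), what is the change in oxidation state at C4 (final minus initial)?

0

Before: C4 has 1 bond to C, 3 bonds to O → oxidation state +3.
After: C4 has 1 bond to C, 2 bonds to O, 1 bond to N → oxidation state +3.
Δ = +3 − (+3) = 0, so no net redox change at C4.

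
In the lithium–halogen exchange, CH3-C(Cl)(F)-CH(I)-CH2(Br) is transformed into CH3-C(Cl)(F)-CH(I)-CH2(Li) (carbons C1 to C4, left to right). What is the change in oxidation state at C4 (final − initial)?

-2

Before: C4 has 1 bond to C, 2 bonds to H, 1 bond to Br → oxidation state -1.
After: C4 has 1 bond to C, 2 bonds to H, 1 bond to Li → oxidation state -3.
Δ = -3 − (-1) = -2, so this is a reduction at C4.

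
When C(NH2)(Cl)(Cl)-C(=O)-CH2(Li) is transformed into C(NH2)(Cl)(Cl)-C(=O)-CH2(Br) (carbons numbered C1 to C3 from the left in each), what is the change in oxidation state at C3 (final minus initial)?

Before: C3 has 1 bond to C, 2 bonds to H, 1 bond to Li → oxidation state -3.
After: C3 has 1 bond to C, 2 bonds to H, 1 bond to Br → oxidation state -1.
Δ = -1 − (-3) = +2, so this is an oxidation at C3.

+2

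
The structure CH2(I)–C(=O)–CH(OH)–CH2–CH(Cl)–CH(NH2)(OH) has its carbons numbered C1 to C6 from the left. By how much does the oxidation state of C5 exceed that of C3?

0

C5: 2C, 1H, 1Cl → 0 − 1 + 1 = 0
C3: 2C, 1H, 1O → 0 − 1 + 1 = 0
Difference: 0 − (0) = 0.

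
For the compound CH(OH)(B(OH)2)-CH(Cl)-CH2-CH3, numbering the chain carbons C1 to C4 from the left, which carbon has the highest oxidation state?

Tallying each carbon's bonds:
C1: 1C, 1H, 1O, 1B → 0 − 1 + 1 − 1 = -1
C2: 2C, 1H, 1Cl → 0 − 1 + 1 = 0
C3: 2C, 2H → 0 − 2 = -2
C4: 1C, 3H → 0 − 3 = -3
The most oxidised carbon is C2 at 0.

C2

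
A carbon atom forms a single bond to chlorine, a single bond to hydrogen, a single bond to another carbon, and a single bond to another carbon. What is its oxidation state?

0

Each bond to a more electronegative atom (O, N, halogen) counts +1, each bond to a less electronegative atom (H, metal, B, Si) counts −1, and each C–C bond counts 0.
The carbon has one bond to C (0), one bond to C (0), one bond to Cl (+1), one bond to H (-1).
Oxidation state = 0 + 0 + 1 − 1 = 0.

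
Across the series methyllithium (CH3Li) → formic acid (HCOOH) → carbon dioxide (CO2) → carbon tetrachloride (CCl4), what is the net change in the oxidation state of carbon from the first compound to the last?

+8

Carbon oxidation states along the series — methyllithium: -4, formic acid: +2, carbon dioxide: +4, carbon tetrachloride: +4.
Net change = +4 − (-4) = +8.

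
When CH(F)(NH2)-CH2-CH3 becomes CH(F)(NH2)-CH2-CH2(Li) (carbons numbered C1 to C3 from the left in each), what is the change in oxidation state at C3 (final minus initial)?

0

Before: C3 has 1 bond to C, 3 bonds to H → oxidation state -3.
After: C3 has 1 bond to C, 2 bonds to H, 1 bond to Li → oxidation state -3.
Δ = -3 − (-3) = 0, so no net redox change at C3.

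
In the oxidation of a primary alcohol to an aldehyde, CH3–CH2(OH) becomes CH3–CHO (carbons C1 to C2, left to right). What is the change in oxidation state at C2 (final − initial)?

+2

Before: C2 has 1 bond to C, 2 bonds to H, 1 bond to O → oxidation state -1.
After: C2 has 1 bond to C, 1 bond to H, 2 bonds to O → oxidation state +1.
Δ = +1 − (-1) = +2, so this is an oxidation at C2.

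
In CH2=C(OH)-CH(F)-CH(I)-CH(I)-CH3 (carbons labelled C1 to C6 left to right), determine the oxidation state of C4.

0

C4 has one bond to C (0), one bond to C (0), one bond to H (-1), one bond to I (+1).
Oxidation state = 0 + 0 − 1 + 1 = 0.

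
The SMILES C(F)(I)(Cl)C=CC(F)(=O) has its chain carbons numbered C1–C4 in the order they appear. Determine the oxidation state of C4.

+3

C4 has one bond to C (0), one bond to F (+1), a double bond to O (2×+1 = +2).
Oxidation state = 0 + 1 + 2 = +3.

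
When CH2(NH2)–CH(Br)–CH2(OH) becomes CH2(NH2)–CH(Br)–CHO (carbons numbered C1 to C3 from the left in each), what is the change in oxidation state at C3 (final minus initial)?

+2

Before: C3 has 1 bond to C, 2 bonds to H, 1 bond to O → oxidation state -1.
After: C3 has 1 bond to C, 1 bond to H, 2 bonds to O → oxidation state +1.
Δ = +1 − (-1) = +2, so this is an oxidation at C3.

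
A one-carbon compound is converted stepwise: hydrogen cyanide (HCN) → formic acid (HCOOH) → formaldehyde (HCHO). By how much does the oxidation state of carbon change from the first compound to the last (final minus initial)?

-2

Carbon oxidation states along the series — hydrogen cyanide: +2, formic acid: +2, formaldehyde: 0.
Net change = 0 − (+2) = -2.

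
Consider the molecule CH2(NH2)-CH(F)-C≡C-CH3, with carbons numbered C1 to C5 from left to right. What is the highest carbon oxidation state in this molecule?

Assign +1 per bond to O/N/halogen, −1 per bond to H or an electropositive element, and 0 per bond to carbon. Tallying each carbon:
C1: 1C, 2H, 1N → 0 − 2 + 1 = -1
C2: 2C, 1H, 1F → 0 − 1 + 1 = 0
C3: 4C → 0 = 0
C4: 4C → 0 = 0
C5: 1C, 3H → 0 − 3 = -3
The highest value is 0.

0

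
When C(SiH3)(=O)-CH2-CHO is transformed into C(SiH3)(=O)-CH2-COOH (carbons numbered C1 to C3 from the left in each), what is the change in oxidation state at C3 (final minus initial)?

Before: C3 has 1 bond to C, 1 bond to H, 2 bonds to O → oxidation state +1.
After: C3 has 1 bond to C, 3 bonds to O → oxidation state +3.
Δ = +3 − (+1) = +2, so this is an oxidation at C3.

+2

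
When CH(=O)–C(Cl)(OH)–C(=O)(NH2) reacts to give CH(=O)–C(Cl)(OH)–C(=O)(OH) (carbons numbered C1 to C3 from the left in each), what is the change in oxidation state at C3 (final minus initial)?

Before: C3 has 1 bond to C, 2 bonds to O, 1 bond to N → oxidation state +3.
After: C3 has 1 bond to C, 3 bonds to O → oxidation state +3.
Δ = +3 − (+3) = 0, so no net redox change at C3.

0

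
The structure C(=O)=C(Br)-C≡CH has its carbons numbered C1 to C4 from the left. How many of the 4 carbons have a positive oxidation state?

2

Tallying each carbon's bonds:
C1: 2C, 2O → 0 + 2 = +2
C2: 3C, 1Br → 0 + 1 = +1
C3: 4C → 0 = 0
C4: 3C, 1H → 0 − 1 = -1
2 carbons (C1, C2) meet the condition.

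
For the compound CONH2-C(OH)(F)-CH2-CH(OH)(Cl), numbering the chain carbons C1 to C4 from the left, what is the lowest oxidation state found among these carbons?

Tallying each carbon's bonds:
C1: 1C, 2O, 1N → 0 + 2 + 1 = +3
C2: 2C, 1O, 1F → 0 + 1 + 1 = +2
C3: 2C, 2H → 0 − 2 = -2
C4: 1C, 1H, 1O, 1Cl → 0 − 1 + 1 + 1 = +1
The lowest value is -2.

-2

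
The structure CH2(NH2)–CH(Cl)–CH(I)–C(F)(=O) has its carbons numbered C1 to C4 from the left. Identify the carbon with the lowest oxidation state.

Bonds to more-electronegative neighbours contribute +1 each, bonds to H or metals contribute −1 each, and C–C bonds contribute 0. Tallying each carbon:
C1: 1C, 2H, 1N → 0 − 2 + 1 = -1
C2: 2C, 1H, 1Cl → 0 − 1 + 1 = 0
C3: 2C, 1H, 1I → 0 − 1 + 1 = 0
C4: 1C, 2O, 1F → 0 + 2 + 1 = +3
The most reduced carbon is C1 at -1.

C1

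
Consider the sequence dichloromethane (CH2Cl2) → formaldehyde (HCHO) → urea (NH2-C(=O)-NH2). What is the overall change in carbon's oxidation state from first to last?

+4

Carbon oxidation states along the series — dichloromethane: 0, formaldehyde: 0, urea: +4.
Net change = +4 − (0) = +4.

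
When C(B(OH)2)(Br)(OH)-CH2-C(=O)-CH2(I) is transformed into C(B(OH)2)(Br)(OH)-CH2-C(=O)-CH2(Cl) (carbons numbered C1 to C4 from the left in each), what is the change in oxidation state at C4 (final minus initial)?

0

Before: C4 has 1 bond to C, 2 bonds to H, 1 bond to I → oxidation state -1.
After: C4 has 1 bond to C, 2 bonds to H, 1 bond to Cl → oxidation state -1.
Δ = -1 − (-1) = 0, so no net redox change at C4.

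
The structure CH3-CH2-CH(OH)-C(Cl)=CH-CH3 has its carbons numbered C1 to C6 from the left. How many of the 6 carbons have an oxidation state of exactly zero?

Tallying each carbon's bonds:
C1: 1C, 3H → 0 − 3 = -3
C2: 2C, 2H → 0 − 2 = -2
C3: 2C, 1H, 1O → 0 − 1 + 1 = 0
C4: 3C, 1Cl → 0 + 1 = +1
C5: 3C, 1H → 0 − 1 = -1
C6: 1C, 3H → 0 − 3 = -3
1 carbon (C3) meets the condition.

1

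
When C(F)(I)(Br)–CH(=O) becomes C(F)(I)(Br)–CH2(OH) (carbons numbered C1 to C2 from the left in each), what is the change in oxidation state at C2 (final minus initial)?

-2

Before: C2 has 1 bond to C, 1 bond to H, 2 bonds to O → oxidation state +1.
After: C2 has 1 bond to C, 2 bonds to H, 1 bond to O → oxidation state -1.
Δ = -1 − (+1) = -2, so this is a reduction at C2.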